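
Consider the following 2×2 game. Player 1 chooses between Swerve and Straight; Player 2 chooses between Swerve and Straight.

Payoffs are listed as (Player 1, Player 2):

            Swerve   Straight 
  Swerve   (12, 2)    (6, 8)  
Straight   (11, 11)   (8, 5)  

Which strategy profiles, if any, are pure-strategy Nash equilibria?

none

(Swerve, Swerve): Player 2 prefers Straight (8 > 2) — not an equilibrium.
(Swerve, Straight): Player 1 prefers Straight (8 > 6) — not an equilibrium.
(Straight, Swerve): Player 1 prefers Swerve (12 > 11) — not an equilibrium.
(Straight, Straight): Player 2 prefers Swerve (11 > 5) — not an equilibrium.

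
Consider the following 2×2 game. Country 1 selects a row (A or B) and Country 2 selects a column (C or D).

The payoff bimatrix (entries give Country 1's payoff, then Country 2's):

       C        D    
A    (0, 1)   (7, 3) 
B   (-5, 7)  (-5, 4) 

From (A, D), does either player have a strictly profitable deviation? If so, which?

Country 1 at (A, D) earns 7; deviating to B yields -5 — not better.
Country 2 earns 3; deviating to C yields 1 — not better.
Neither player can strictly improve; the profile is a Nash equilibrium.

Neither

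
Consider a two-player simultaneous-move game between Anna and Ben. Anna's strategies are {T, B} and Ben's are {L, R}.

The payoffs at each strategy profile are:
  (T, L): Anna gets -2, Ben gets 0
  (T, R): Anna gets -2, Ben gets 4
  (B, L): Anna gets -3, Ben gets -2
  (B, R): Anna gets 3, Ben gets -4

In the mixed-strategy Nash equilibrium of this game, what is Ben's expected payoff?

-4/3

First find p, the probability Anna plays T, from Ben's indifference between L and R: −2(1−p) = 4p − 4(1−p), giving p = 1/3.
Since Ben is indifferent in equilibrium, Ben's expected payoff equals the payoff from either column against (1/3, 2/3). Using L: −2(2/3) = -4/3.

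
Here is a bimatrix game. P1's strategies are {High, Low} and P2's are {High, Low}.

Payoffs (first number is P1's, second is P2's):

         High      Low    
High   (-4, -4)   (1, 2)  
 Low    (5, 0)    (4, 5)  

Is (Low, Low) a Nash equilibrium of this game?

At (Low, Low), P1 earns 4; switching to High would give 1, so P1 has no profitable deviation.
P2 earns 5; switching to High would give 0, so P2 has no profitable deviation.
Neither player can gain by a unilateral deviation, so this profile is a Nash equilibrium.

Yes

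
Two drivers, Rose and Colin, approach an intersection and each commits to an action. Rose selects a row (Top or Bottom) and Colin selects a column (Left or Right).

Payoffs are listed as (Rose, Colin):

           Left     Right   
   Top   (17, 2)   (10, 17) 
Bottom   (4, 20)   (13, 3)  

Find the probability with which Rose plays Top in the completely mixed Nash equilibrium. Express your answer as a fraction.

17/32

Let r be the probability that Rose plays Top. In a completely mixed equilibrium, Colin must be indifferent between Left and Right.
Colin's expected payoff from Left is 2r + 20(1−r); from Right it is 17r + 3(1−r).
Setting these equal: −18r + 20 = 14r + 3, so r = 17/32.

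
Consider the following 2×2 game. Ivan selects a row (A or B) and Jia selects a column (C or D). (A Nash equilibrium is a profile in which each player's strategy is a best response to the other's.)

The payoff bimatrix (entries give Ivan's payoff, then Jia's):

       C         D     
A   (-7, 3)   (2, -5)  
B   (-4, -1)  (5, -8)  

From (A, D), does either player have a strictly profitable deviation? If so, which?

Both

Ivan at (A, D) earns 2; deviating to B yields 5 — a strict improvement.
Jia earns -5; deviating to C yields 3 — a strict improvement.
Both Ivan and Jia have strictly profitable deviations.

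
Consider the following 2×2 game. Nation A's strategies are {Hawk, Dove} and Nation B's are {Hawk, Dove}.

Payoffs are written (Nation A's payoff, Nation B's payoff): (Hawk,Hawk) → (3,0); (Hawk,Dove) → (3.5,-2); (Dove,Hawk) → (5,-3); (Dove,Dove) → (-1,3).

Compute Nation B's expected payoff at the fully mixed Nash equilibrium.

First find p, the probability Nation A plays Hawk, from Nation B's indifference between Hawk and Dove: −3(1−p) = −2p + 3(1−p), giving p = 3/4.
Since Nation B is indifferent in equilibrium, Nation B's expected payoff equals the payoff from either column against (3/4, 1/4). Using Hawk: −3(1/4) = -3/4.

-3/4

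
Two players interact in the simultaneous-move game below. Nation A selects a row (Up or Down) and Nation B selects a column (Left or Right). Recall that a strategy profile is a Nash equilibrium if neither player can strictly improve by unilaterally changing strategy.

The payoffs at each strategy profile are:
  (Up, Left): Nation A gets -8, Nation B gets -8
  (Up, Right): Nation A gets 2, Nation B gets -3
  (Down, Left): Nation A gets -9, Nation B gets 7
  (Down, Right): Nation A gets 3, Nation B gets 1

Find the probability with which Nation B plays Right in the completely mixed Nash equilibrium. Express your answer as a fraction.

Let q be the probability that Nation B plays Left. In a completely mixed equilibrium, Nation A must be indifferent between Up and Down.
Nation A's expected payoff from Up is −8q + 2(1−q); from Down it is −9q + 3(1−q).
Setting these equal: −10q + 2 = −12q + 3, so q = 1/2.
Therefore Nation B plays Right with probability 1 − 1/2 = 1/2.

1/2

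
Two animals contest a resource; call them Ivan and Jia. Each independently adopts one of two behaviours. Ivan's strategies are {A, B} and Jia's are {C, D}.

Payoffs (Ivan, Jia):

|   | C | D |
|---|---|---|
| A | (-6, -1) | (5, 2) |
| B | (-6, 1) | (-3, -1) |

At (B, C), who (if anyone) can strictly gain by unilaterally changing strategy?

Neither

Ivan at (B, C) earns -6; deviating to A yields -6 — not better.
Jia earns 1; deviating to D yields -1 — not better.
Neither player can strictly improve; the profile is a Nash equilibrium.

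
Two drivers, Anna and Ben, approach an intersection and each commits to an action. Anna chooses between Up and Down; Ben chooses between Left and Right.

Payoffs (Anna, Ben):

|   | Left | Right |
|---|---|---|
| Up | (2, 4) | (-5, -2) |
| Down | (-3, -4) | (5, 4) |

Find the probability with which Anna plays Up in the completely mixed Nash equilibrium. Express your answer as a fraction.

Let p be the probability that Anna plays Up. In a completely mixed equilibrium, Ben must be indifferent between Left and Right.
Ben's expected payoff from Left is 4p − 4(1−p); from Right it is −2p + 4(1−p).
Setting these equal: 8p − 4 = −6p + 4, so p = 4/7.

4/7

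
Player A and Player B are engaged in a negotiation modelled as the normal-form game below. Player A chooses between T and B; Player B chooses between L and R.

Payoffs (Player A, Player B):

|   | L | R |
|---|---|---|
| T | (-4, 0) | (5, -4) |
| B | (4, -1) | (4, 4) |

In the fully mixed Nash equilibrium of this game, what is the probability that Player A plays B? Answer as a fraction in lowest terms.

Let p be the probability that Player A plays T. In a completely mixed equilibrium, Player B must be indifferent between L and R.
Player B's expected payoff from L is −(1−p); from R it is −4p + 4(1−p).
Setting these equal: p − 1 = −8p + 4, so p = 5/9.
Therefore Player A plays B with probability 1 − 5/9 = 4/9.

4/9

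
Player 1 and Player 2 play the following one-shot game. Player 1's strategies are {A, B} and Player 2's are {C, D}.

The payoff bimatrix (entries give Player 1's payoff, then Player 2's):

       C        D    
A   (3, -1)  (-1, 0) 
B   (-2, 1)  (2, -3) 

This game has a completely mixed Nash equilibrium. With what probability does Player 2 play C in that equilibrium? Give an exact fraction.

Let y be the probability that Player 2 plays C. In a completely mixed equilibrium, Player 1 must be indifferent between A and B.
Player 1's expected payoff from A is 3y − (1−y); from B it is −2y + 2(1−y).
Setting these equal: 4y − 1 = −4y + 2, so y = 3/8.

3/8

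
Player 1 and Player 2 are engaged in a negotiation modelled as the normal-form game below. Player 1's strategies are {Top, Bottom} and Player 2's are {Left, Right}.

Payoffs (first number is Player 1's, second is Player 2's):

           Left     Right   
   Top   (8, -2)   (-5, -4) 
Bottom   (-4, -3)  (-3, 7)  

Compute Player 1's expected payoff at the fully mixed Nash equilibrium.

-22/7

First find q, the probability Player 2 plays Left, from Player 1's indifference between Top and Bottom: 8q − 5(1−q) = −4q − 3(1−q), giving q = 1/7.
Since Player 1 is indifferent in equilibrium, Player 1's expected payoff equals the payoff from either row against (1/7, 6/7). Using Top: 8(1/7) − 5(6/7) = -22/7.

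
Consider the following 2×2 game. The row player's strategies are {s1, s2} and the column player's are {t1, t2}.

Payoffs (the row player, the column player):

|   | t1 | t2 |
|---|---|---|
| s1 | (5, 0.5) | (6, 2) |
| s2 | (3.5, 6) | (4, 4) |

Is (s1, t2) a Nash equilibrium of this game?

At (s1, t2), the row player earns 6; switching to s2 would give 4, so the row player has no profitable deviation.
The column player earns 2; switching to t1 would give 0.5, so the column player has no profitable deviation.
Neither player can gain by a unilateral deviation, so this profile is a Nash equilibrium.

Yes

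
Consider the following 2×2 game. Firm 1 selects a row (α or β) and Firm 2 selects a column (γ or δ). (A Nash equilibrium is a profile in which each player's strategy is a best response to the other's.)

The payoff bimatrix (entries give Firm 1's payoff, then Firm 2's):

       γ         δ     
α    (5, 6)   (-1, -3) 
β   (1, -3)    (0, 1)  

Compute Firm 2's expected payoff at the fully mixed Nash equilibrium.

-3/13

First find p, the probability Firm 1 plays α, from Firm 2's indifference between γ and δ: 6p − 3(1−p) = −3p + (1−p), giving p = 4/13.
Since Firm 2 is indifferent in equilibrium, Firm 2's expected payoff equals the payoff from either column against (4/13, 9/13). Using γ: 6(4/13) − 3(9/13) = -3/13.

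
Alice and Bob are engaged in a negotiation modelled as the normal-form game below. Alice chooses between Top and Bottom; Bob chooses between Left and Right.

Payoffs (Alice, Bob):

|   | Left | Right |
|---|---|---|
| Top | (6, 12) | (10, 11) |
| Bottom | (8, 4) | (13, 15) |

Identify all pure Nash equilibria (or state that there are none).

(Top, Left): Alice prefers Bottom (8 > 6) — not an equilibrium.
(Top, Right): Alice prefers Bottom (13 > 10); Bob prefers Left (12 > 11) — not an equilibrium.
(Bottom, Left): Bob prefers Right (15 > 4) — not an equilibrium.
(Bottom, Right): Alice gets 13 ≥ 10 from Top, and Bob gets 15 ≥ 4 from Left — Nash equilibrium.

(Bottom, Right)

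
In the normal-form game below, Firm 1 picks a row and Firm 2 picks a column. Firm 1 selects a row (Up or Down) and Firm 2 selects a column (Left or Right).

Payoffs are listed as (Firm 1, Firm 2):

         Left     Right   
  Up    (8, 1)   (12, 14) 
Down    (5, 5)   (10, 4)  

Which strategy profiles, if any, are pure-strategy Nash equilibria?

(Up, Left): Firm 2 prefers Right (14 > 1) — not an equilibrium.
(Up, Right): Firm 1 gets 12 ≥ 10 from Down, and Firm 2 gets 14 ≥ 1 from Left — Nash equilibrium.
(Down, Left): Firm 1 prefers Up (8 > 5) — not an equilibrium.
(Down, Right): Firm 1 prefers Up (12 > 10); Firm 2 prefers Left (5 > 4) — not an equilibrium.

(Up, Right)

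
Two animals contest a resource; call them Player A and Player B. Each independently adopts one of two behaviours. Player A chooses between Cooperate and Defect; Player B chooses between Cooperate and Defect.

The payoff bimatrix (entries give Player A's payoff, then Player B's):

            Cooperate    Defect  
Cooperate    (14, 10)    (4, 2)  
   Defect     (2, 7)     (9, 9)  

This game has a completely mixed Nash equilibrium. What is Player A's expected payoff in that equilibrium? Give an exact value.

First find q, the probability Player B plays Cooperate, from Player A's indifference between Cooperate and Defect: 14q + 4(1−q) = 2q + 9(1−q), giving q = 5/17.
Since Player A is indifferent in equilibrium, Player A's expected payoff equals the payoff from either row against (5/17, 12/17). Using Cooperate: 14(5/17) + 4(12/17) = 118/17.

118/17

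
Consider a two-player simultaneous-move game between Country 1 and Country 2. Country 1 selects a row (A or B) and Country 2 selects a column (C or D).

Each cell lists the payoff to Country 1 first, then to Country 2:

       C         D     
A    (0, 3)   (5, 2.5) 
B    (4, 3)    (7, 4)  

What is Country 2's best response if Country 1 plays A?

Against A, Country 2 earns 3 from C and 2.5 from D.
So C is the best response.

C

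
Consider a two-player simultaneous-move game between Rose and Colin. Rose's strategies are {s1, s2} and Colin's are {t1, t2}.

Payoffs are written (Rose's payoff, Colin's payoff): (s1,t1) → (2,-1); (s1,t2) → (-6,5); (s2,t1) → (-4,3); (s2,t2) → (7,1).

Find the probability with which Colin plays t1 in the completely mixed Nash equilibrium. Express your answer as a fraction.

13/19

Let q be the probability that Colin plays t1. In a completely mixed equilibrium, Rose must be indifferent between s1 and s2.
Rose's expected payoff from s1 is 2q − 6(1−q); from s2 it is −4q + 7(1−q).
Setting these equal: 8q − 6 = −11q + 7, so q = 13/19.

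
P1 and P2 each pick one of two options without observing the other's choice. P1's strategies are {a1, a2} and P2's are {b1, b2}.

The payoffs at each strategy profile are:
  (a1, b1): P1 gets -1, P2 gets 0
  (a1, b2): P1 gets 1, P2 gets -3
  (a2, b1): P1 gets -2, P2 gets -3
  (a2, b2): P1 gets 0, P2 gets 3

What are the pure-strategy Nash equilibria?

(a1, b1)

(a1, b1): P1 gets -1 ≥ -2 from a2, and P2 gets 0 ≥ -3 from b2 — Nash equilibrium.
(a1, b2): P2 prefers b1 (0 > -3) — not an equilibrium.
(a2, b1): P1 prefers a1 (-1 > -2); P2 prefers b2 (3 > -3) — not an equilibrium.
(a2, b2): P1 prefers a1 (1 > 0) — not an equilibrium.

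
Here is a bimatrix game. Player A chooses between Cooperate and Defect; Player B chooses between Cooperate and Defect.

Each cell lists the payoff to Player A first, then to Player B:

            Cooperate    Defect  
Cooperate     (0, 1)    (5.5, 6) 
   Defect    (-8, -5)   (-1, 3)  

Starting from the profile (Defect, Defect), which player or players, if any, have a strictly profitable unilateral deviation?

Player A at (Defect, Defect) earns -1; deviating to Cooperate yields 5.5 — a strict improvement.
Player B earns 3; deviating to Cooperate yields -5 — not better.
Only Player A has a strictly profitable deviation.

Player A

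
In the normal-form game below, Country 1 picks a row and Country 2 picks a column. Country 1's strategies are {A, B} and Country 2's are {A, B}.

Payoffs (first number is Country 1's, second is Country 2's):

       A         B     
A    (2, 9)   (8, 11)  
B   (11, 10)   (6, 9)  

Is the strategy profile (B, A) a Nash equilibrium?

At (B, A), Country 1 earns 11; switching to A would give 2, so Country 1 has no profitable deviation.
Country 2 earns 10; switching to B would give 9, so Country 2 has no profitable deviation.
Neither player can gain by a unilateral deviation, so this profile is a Nash equilibrium.

Yes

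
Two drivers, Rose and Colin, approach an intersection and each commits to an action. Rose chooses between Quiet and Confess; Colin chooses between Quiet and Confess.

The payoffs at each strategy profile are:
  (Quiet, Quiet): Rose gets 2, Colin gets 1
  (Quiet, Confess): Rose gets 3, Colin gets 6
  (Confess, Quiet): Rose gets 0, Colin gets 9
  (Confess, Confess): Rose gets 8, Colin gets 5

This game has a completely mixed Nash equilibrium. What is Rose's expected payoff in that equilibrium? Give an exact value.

First find y, the probability Colin plays Quiet, from Rose's indifference between Quiet and Confess: 2y + 3(1−y) = 8(1−y), giving y = 5/7.
Since Rose is indifferent in equilibrium, Rose's expected payoff equals the payoff from either row against (5/7, 2/7). Using Quiet: 2(5/7) + 3(2/7) = 16/7.

16/7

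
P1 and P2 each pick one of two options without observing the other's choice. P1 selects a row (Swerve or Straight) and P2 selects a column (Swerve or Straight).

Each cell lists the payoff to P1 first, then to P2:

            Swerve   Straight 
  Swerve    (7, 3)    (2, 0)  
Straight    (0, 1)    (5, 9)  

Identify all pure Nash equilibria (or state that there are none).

(Swerve, Swerve) and (Straight, Straight)

(Swerve, Swerve): P1 gets 7 ≥ 0 from Straight, and P2 gets 3 ≥ 0 from Straight — Nash equilibrium.
(Swerve, Straight): P1 prefers Straight (5 > 2); P2 prefers Swerve (3 > 0) — not an equilibrium.
(Straight, Swerve): P1 prefers Swerve (7 > 0); P2 prefers Straight (9 > 1) — not an equilibrium.
(Straight, Straight): P1 gets 5 ≥ 2 from Swerve, and P2 gets 9 ≥ 1 from Swerve — Nash equilibrium.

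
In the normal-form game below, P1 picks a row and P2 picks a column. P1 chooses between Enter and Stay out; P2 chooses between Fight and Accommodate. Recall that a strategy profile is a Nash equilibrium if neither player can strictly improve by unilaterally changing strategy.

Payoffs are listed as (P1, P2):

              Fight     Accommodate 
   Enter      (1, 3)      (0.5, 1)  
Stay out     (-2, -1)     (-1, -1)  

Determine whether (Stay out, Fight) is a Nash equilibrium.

At (Stay out, Fight), P1 earns -2; switching to Enter would give 1, so P1 would deviate.
P2 earns -1; switching to Accommodate would give -1, so P2 has no profitable deviation.
Since at least one player can profitably deviate, this is not a Nash equilibrium.

No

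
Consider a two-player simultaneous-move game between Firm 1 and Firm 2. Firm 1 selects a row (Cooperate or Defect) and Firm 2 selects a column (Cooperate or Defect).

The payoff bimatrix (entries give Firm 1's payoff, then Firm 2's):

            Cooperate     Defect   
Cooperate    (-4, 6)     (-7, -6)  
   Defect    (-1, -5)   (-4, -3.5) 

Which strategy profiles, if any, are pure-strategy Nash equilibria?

(Cooperate, Cooperate): Firm 1 prefers Defect (-1 > -4) — not an equilibrium.
(Cooperate, Defect): Firm 1 prefers Defect (-4 > -7); Firm 2 prefers Cooperate (6 > -6) — not an equilibrium.
(Defect, Cooperate): Firm 2 prefers Defect (-3.5 > -5) — not an equilibrium.
(Defect, Defect): Firm 1 gets -4 ≥ -7 from Cooperate, and Firm 2 gets -3.5 ≥ -5 from Cooperate — Nash equilibrium.

(Defect, Defect)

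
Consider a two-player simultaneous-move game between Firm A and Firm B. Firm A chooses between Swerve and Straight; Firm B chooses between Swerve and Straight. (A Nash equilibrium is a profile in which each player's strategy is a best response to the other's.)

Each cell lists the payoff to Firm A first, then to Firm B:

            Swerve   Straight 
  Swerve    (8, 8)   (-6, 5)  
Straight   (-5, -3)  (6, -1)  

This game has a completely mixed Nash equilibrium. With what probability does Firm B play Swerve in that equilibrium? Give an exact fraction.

Let y be the probability that Firm B plays Swerve. In a completely mixed equilibrium, Firm A must be indifferent between Swerve and Straight.
Firm A's expected payoff from Swerve is 8y − 6(1−y); from Straight it is −5y + 6(1−y).
Setting these equal: 14y − 6 = −11y + 6, so y = 12/25.

12/25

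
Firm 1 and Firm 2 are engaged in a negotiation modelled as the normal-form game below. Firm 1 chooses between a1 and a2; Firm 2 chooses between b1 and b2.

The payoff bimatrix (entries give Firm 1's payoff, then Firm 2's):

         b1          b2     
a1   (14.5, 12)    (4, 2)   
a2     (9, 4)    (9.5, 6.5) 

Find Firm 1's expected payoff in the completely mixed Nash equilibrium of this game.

First find q, the probability Firm 2 plays b1, from Firm 1's indifference between a1 and a2: 14.5q + 4(1−q) = 9q + 9.5(1−q), giving q = 1/2.
Since Firm 1 is indifferent in equilibrium, Firm 1's expected payoff equals the payoff from either row against (1/2, 1/2). Using a1: 14.5(1/2) + 4(1/2) = 37/4.

37/4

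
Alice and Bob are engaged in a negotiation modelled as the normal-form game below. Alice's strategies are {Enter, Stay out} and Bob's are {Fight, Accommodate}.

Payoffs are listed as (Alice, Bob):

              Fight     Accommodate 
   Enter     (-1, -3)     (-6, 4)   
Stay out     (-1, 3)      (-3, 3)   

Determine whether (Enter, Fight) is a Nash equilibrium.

No

At (Enter, Fight), Alice earns -1; switching to Stay out would give -1, so Alice has no profitable deviation.
Bob earns -3; switching to Accommodate would give 4, so Bob would deviate.
Since at least one player can profitably deviate, this is not a Nash equilibrium.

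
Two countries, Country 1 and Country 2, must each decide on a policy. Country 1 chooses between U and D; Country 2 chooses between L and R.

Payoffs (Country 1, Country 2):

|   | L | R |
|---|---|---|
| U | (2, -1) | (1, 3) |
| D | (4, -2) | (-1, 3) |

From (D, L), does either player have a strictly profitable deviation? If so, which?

Country 2

Country 1 at (D, L) earns 4; deviating to U yields 2 — not better.
Country 2 earns -2; deviating to R yields 3 — a strict improvement.
Only Country 2 has a strictly profitable deviation.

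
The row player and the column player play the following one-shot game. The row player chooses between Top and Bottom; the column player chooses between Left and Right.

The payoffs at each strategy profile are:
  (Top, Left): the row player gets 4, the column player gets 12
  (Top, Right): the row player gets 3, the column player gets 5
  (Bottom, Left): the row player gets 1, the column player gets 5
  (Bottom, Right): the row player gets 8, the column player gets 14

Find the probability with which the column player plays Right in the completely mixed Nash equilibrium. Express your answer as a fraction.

Let y be the probability that the column player plays Left. In a completely mixed equilibrium, the row player must be indifferent between Top and Bottom.
The row player's expected payoff from Top is 4y + 3(1−y); from Bottom it is y + 8(1−y).
Setting these equal: y + 3 = −7y + 8, so y = 5/8.
Therefore the column player plays Right with probability 1 − 5/8 = 3/8.

3/8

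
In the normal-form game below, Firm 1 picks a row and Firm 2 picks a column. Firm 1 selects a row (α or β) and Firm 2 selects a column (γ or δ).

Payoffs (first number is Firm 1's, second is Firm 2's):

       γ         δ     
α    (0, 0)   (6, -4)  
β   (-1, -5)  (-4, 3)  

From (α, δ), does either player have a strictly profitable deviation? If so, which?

Firm 1 at (α, δ) earns 6; deviating to β yields -4 — not better.
Firm 2 earns -4; deviating to γ yields 0 — a strict improvement.
Only Firm 2 has a strictly profitable deviation.

Firm 2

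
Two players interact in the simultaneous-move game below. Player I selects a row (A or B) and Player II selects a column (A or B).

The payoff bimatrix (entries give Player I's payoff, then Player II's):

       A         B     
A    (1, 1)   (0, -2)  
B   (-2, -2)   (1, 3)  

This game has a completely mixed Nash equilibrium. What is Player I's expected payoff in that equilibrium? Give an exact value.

First find q, the probability Player II plays A, from Player I's indifference between A and B: q = −2q + (1−q), giving q = 1/4.
Since Player I is indifferent in equilibrium, Player I's expected payoff equals the payoff from either row against (1/4, 3/4). Using A: (1/4) = 1/4.

1/4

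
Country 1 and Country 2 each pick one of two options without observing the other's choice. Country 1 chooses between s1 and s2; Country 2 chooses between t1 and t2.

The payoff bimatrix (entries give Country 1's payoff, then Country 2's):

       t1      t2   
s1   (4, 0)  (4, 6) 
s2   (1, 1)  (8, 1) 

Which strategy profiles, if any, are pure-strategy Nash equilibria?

(s2, t2)

(s1, t1): Country 2 prefers t2 (6 > 0) — not an equilibrium.
(s1, t2): Country 1 prefers s2 (8 > 4) — not an equilibrium.
(s2, t1): Country 1 prefers s1 (4 > 1) — not an equilibrium.
(s2, t2): Country 1 gets 8 ≥ 4 from s1, and Country 2 gets 1 ≥ 1 from t1 — Nash equilibrium.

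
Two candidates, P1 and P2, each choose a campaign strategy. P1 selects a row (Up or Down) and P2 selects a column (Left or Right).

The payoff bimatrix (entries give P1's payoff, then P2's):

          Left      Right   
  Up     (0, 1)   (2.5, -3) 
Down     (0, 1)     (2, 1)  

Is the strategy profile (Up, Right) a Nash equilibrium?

At (Up, Right), P1 earns 2.5; switching to Down would give 2, so P1 has no profitable deviation.
P2 earns -3; switching to Left would give 1, so P2 would deviate.
Since at least one player can profitably deviate, this is not a Nash equilibrium.

No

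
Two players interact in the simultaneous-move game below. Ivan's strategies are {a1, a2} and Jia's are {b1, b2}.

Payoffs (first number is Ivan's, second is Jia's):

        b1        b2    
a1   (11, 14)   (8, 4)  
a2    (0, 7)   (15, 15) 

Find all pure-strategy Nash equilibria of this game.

(a1, b1): Ivan gets 11 ≥ 0 from a2, and Jia gets 14 ≥ 4 from b2 — Nash equilibrium.
(a1, b2): Ivan prefers a2 (15 > 8); Jia prefers b1 (14 > 4) — not an equilibrium.
(a2, b1): Ivan prefers a1 (11 > 0); Jia prefers b2 (15 > 7) — not an equilibrium.
(a2, b2): Ivan gets 15 ≥ 8 from a1, and Jia gets 15 ≥ 7 from b1 — Nash equilibrium.

(a1, b1) and (a2, b2)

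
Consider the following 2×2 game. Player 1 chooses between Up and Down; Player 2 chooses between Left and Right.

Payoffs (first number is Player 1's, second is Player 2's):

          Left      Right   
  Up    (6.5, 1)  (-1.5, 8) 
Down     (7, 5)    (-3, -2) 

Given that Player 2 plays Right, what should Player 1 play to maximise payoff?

Up

Against Right, Player 1 earns -1.5 from Up and -3 from Down.
So Up is the best response.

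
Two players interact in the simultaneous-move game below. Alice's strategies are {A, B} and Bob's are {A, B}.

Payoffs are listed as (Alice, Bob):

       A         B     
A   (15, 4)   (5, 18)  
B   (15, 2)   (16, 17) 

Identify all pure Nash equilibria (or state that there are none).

(B, B)

(A, A): Bob prefers B (18 > 4) — not an equilibrium.
(A, B): Alice prefers B (16 > 5) — not an equilibrium.
(B, A): Bob prefers B (17 > 2) — not an equilibrium.
(B, B): Alice gets 16 ≥ 5 from A, and Bob gets 17 ≥ 2 from A — Nash equilibrium.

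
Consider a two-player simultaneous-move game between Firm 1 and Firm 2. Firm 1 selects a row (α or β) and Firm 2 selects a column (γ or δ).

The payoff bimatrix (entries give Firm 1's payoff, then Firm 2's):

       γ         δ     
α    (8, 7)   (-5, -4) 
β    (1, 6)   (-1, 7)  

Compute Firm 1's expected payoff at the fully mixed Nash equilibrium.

First find y, the probability Firm 2 plays γ, from Firm 1's indifference between α and β: 8y − 5(1−y) = y − (1−y), giving y = 4/11.
Since Firm 1 is indifferent in equilibrium, Firm 1's expected payoff equals the payoff from either row against (4/11, 7/11). Using α: 8(4/11) − 5(7/11) = -3/11.

-3/11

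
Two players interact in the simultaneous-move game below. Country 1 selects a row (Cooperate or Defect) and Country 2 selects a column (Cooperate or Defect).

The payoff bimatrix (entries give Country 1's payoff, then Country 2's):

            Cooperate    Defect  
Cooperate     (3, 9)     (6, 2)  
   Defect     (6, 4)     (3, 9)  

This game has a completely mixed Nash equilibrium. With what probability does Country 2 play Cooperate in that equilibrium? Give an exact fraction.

Let c be the probability that Country 2 plays Cooperate. In a completely mixed equilibrium, Country 1 must be indifferent between Cooperate and Defect.
Country 1's expected payoff from Cooperate is 3c + 6(1−c); from Defect it is 6c + 3(1−c).
Setting these equal: −3c + 6 = 3c + 3, so c = 1/2.

1/2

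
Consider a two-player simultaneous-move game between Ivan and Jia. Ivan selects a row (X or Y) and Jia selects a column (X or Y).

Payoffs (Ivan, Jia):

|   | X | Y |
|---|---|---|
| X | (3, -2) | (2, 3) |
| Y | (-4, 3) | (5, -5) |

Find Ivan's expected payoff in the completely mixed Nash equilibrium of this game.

23/10

First find y, the probability Jia plays X, from Ivan's indifference between X and Y: 3y + 2(1−y) = −4y + 5(1−y), giving y = 3/10.
Since Ivan is indifferent in equilibrium, Ivan's expected payoff equals the payoff from either row against (3/10, 7/10). Using X: 3(3/10) + 2(7/10) = 23/10.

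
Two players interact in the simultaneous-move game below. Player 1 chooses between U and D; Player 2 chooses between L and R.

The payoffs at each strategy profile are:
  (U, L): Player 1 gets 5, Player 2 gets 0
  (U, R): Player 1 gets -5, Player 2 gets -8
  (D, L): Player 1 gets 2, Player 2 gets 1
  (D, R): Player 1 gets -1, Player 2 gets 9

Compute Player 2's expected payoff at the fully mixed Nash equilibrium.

First find x, the probability Player 1 plays U, from Player 2's indifference between L and R: (1−x) = −8x + 9(1−x), giving x = 1/2.
Since Player 2 is indifferent in equilibrium, Player 2's expected payoff equals the payoff from either column against (1/2, 1/2). Using L: (1/2) = 1/2.

1/2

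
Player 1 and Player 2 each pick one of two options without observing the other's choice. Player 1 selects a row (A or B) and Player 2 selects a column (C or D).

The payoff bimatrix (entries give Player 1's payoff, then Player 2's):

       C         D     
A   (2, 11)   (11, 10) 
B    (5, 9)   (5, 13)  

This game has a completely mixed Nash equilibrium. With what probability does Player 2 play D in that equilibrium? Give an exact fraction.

1/3

Let y be the probability that Player 2 plays C. In a completely mixed equilibrium, Player 1 must be indifferent between A and B.
Player 1's expected payoff from A is 2y + 11(1−y); from B it is 5y + 5(1−y).
Setting these equal: −9y + 11 = 5, so y = 2/3.
Therefore Player 2 plays D with probability 1 − 2/3 = 1/3.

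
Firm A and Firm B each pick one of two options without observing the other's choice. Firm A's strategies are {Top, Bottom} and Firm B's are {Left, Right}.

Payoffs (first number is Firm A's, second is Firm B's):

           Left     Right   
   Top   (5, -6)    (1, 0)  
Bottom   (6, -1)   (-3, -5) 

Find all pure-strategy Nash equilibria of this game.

(Top, Right) and (Bottom, Left)

(Top, Left): Firm A prefers Bottom (6 > 5); Firm B prefers Right (0 > -6) — not an equilibrium.
(Top, Right): Firm A gets 1 ≥ -3 from Bottom, and Firm B gets 0 ≥ -6 from Left — Nash equilibrium.
(Bottom, Left): Firm A gets 6 ≥ 5 from Top, and Firm B gets -1 ≥ -5 from Right — Nash equilibrium.
(Bottom, Right): Firm A prefers Top (1 > -3); Firm B prefers Left (-1 > -5) — not an equilibrium.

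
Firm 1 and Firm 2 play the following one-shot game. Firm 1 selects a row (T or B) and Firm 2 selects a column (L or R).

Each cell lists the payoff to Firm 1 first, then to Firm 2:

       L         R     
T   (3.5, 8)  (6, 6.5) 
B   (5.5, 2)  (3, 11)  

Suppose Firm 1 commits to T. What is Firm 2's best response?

Against T, Firm 2 earns 8 from L and 6.5 from R.
So L is the best response.

L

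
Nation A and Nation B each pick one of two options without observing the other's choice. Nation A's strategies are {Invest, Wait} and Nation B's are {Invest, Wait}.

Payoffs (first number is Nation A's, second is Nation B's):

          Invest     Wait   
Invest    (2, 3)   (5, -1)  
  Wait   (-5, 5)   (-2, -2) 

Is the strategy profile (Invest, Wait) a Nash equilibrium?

No

At (Invest, Wait), Nation A earns 5; switching to Wait would give -2, so Nation A has no profitable deviation.
Nation B earns -1; switching to Invest would give 3, so Nation B would deviate.
Since at least one player can profitably deviate, this is not a Nash equilibrium.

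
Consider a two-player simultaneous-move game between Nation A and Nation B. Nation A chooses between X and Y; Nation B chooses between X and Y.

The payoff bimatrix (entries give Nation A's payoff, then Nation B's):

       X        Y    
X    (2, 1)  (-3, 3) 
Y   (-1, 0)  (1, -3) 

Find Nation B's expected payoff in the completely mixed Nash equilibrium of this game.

3/5

First find p, the probability Nation A plays X, from Nation B's indifference between X and Y: p = 3p − 3(1−p), giving p = 3/5.
Since Nation B is indifferent in equilibrium, Nation B's expected payoff equals the payoff from either column against (3/5, 2/5). Using X: (3/5) = 3/5.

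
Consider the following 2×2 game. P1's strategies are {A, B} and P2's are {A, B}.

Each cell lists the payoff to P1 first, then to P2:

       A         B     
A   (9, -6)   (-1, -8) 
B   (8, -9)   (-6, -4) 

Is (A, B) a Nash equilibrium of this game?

At (A, B), P1 earns -1; switching to B would give -6, so P1 has no profitable deviation.
P2 earns -8; switching to A would give -6, so P2 would deviate.
Since at least one player can profitably deviate, this is not a Nash equilibrium.

No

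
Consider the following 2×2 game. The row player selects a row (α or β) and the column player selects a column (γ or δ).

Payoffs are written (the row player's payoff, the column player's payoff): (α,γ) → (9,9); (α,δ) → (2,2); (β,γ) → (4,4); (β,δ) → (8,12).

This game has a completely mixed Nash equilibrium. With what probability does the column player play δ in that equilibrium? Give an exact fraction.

Let q be the probability that the column player plays γ. In a completely mixed equilibrium, the row player must be indifferent between α and β.
The row player's expected payoff from α is 9q + 2(1−q); from β it is 4q + 8(1−q).
Setting these equal: 7q + 2 = −4q + 8, so q = 6/11.
Therefore the column player plays δ with probability 1 − 6/11 = 5/11.

5/11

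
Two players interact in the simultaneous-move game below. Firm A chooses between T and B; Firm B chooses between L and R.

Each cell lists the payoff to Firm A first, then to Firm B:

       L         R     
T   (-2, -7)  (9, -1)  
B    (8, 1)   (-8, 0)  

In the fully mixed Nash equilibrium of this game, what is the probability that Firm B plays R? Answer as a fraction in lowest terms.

10/27

Let y be the probability that Firm B plays L. In a completely mixed equilibrium, Firm A must be indifferent between T and B.
Firm A's expected payoff from T is −2y + 9(1−y); from B it is 8y − 8(1−y).
Setting these equal: −11y + 9 = 16y − 8, so y = 17/27.
Therefore Firm B plays R with probability 1 − 17/27 = 10/27.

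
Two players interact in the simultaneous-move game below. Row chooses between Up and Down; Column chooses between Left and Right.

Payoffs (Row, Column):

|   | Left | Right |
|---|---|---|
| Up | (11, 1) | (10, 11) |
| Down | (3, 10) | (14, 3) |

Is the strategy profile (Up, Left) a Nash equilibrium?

No

At (Up, Left), Row earns 11; switching to Down would give 3, so Row has no profitable deviation.
Column earns 1; switching to Right would give 11, so Column would deviate.
Since at least one player can profitably deviate, this is not a Nash equilibrium.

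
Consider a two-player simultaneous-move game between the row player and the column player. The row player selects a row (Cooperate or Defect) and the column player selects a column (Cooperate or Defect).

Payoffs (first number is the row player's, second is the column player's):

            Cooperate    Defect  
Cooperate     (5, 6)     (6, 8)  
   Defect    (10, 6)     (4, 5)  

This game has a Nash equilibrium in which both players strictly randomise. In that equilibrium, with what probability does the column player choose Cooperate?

Let c be the probability that the column player plays Cooperate. In a completely mixed equilibrium, the row player must be indifferent between Cooperate and Defect.
The row player's expected payoff from Cooperate is 5c + 6(1−c); from Defect it is 10c + 4(1−c).
Setting these equal: −c + 6 = 6c + 4, so c = 2/7.

2/7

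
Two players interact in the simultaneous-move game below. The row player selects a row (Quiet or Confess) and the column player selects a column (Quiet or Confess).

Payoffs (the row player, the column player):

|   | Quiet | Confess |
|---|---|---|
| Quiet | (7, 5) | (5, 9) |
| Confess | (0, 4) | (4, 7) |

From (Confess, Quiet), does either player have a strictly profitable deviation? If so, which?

The row player at (Confess, Quiet) earns 0; deviating to Quiet yields 7 — a strict improvement.
The column player earns 4; deviating to Confess yields 7 — a strict improvement.
Both the row player and the column player have strictly profitable deviations.

Both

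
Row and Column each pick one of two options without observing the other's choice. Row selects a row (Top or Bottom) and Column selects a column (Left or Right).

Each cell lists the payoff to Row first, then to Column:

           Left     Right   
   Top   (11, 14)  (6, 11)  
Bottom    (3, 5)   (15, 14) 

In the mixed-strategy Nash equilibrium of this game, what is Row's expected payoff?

First find q, the probability Column plays Left, from Row's indifference between Top and Bottom: 11q + 6(1−q) = 3q + 15(1−q), giving q = 9/17.
Since Row is indifferent in equilibrium, Row's expected payoff equals the payoff from either row against (9/17, 8/17). Using Top: 11(9/17) + 6(8/17) = 147/17.

147/17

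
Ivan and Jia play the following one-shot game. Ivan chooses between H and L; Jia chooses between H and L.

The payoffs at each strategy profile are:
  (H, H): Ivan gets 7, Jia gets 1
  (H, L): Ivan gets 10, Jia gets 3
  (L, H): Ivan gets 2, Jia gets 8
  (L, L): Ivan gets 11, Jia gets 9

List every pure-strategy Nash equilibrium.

(L, L)

(H, H): Jia prefers L (3 > 1) — not an equilibrium.
(H, L): Ivan prefers L (11 > 10) — not an equilibrium.
(L, H): Ivan prefers H (7 > 2); Jia prefers L (9 > 8) — not an equilibrium.
(L, L): Ivan gets 11 ≥ 10 from H, and Jia gets 9 ≥ 8 from H — Nash equilibrium.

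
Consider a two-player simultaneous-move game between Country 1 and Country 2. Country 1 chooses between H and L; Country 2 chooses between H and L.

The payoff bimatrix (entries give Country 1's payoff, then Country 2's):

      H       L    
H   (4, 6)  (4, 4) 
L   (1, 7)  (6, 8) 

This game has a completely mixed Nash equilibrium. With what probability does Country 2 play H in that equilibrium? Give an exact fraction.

2/5

Let c be the probability that Country 2 plays H. In a completely mixed equilibrium, Country 1 must be indifferent between H and L.
Country 1's expected payoff from H is 4c + 4(1−c); from L it is c + 6(1−c).
Setting these equal: 4 = −5c + 6, so c = 2/5.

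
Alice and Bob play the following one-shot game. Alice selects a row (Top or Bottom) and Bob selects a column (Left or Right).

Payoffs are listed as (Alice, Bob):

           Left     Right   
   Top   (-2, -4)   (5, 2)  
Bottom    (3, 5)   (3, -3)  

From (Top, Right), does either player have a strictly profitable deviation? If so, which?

Neither

Alice at (Top, Right) earns 5; deviating to Bottom yields 3 — not better.
Bob earns 2; deviating to Left yields -4 — not better.
Neither player can strictly improve; the profile is a Nash equilibrium.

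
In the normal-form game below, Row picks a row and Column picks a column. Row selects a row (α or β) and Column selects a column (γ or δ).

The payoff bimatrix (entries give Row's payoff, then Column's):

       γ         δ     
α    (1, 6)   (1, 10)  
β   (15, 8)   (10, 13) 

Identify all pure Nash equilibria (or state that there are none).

(β, δ)

(α, γ): Row prefers β (15 > 1); Column prefers δ (10 > 6) — not an equilibrium.
(α, δ): Row prefers β (10 > 1) — not an equilibrium.
(β, γ): Column prefers δ (13 > 8) — not an equilibrium.
(β, δ): Row gets 10 ≥ 1 from α, and Column gets 13 ≥ 8 from γ — Nash equilibrium.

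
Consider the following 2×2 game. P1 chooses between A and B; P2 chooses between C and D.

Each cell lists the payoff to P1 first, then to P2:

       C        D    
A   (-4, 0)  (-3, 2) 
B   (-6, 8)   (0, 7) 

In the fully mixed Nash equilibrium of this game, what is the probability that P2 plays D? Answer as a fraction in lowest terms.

Let q be the probability that P2 plays C. In a completely mixed equilibrium, P1 must be indifferent between A and B.
P1's expected payoff from A is −4q − 3(1−q); from B it is −6q.
Setting these equal: −q − 3 = −6q, so q = 3/5.
Therefore P2 plays D with probability 1 − 3/5 = 2/5.

2/5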